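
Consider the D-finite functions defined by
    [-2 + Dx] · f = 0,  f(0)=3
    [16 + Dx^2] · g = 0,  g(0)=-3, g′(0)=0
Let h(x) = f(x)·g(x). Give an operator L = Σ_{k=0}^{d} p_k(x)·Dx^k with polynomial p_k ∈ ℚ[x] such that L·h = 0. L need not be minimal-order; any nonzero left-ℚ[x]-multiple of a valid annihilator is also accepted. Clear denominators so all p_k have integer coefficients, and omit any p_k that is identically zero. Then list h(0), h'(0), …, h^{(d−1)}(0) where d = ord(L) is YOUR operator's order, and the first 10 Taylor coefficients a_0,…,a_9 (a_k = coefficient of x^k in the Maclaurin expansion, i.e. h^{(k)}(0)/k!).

L = 20 - 4·Dx + Dx^2  (order 2).
h: a_k = -9, -18, 54, 132, 42, -492/5, -468/5, -232/35, 1054/35, 4796/315, …
ICs: h(0) = -9, h′(0) = -18.

f: a_k = 3, 6, 6, 4, 2, 4/5, 4/15, 8/105, 2/105, 4/945, …
g: a_k = -3, 0, 24, 0, -32, 0, 256/15, 0, -512/105, 0, …
f·g: L₀ = L_f ⊗_s L_g, ord ≤ 1·2.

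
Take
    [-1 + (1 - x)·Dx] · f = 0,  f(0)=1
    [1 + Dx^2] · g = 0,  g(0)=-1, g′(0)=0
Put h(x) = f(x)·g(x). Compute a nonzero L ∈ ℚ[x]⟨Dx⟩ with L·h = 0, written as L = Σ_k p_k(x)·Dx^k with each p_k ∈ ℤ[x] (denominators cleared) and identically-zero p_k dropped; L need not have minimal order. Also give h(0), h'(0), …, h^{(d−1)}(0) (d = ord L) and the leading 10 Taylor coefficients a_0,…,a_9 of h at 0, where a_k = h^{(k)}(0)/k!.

f: a_k = 1, 1, 1, 1, 1, 1, 1, 1, 1, 1, …
g: a_k = -1, 0, 1/2, 0, -1/24, 0, 1/720, 0, -1/40320, 0, …
f·g: L₀ = L_f ⊗_s L_g, ord ≤ 1·2.
L = (-1 + x) + 2·Dx + (-1 + x)·Dx^2  (order 2).
h: a_k = -1, -1, -1/2, -1/2, -13/24, -13/24, -389/720, -389/720, -4357/8064, -4357/8064, …
ICs: h(0) = -1, h′(0) = -1.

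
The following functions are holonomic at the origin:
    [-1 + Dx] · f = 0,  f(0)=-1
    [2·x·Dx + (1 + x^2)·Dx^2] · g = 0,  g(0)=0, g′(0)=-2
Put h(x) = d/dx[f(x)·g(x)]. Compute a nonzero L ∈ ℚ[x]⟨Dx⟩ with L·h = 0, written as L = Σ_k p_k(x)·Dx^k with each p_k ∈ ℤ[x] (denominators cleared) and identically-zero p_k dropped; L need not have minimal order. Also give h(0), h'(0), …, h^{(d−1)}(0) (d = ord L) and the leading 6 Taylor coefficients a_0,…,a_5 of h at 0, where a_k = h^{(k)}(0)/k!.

f: a_k = -1, -1, -1/2, -1/6, -1/24, -1/120, …
g: a_k = 0, -2, 0, 2/3, 0, -2/5, …
f·g: L₀ = L_f ⊗_s L_g, ord ≤ 1·2.
Differentiate: ansatz ord ≤ ord L₀ ⇒ L.
L = (1 + 5·x - 3·x^2 + x^3) + (-6·x + 4·x^2 - 2·x^3)·Dx + (-1 + x - x^2 + x^3)·Dx^2  (order 2).
h: a_k = 2, 4, 1, -4/3, 3/4, 11/6, …
ICs: h(0) = 2, h′(0) = 4.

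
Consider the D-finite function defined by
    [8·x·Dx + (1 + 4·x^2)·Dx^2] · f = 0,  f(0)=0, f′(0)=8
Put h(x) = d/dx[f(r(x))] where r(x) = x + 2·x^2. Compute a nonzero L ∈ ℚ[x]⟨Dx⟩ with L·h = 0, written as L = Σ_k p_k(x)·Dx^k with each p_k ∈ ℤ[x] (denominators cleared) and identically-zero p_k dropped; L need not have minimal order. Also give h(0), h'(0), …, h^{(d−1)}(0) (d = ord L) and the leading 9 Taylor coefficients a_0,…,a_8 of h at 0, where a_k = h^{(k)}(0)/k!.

f: a_k = 0, 8, 0, -32/3, 0, 128/5, 0, -512/7, 0, …
L₀ from L_f via x↦r, Dx↦r'^{-1}Dx.
Differentiate: ansatz ord ≤ ord L₀ ⇒ L.
L = (-4 + 8·x + 64·x^2 + 192·x^3 + 192·x^4) + (1 + 4·x + 4·x^2 + 32·x^3 + 80·x^4 + 64·x^5)·Dx  (order 1).
h: a_k = 8, 32, -32, -256, -512, 1024, 6656, 8192, -34816, …
ICs: h(0) = 8.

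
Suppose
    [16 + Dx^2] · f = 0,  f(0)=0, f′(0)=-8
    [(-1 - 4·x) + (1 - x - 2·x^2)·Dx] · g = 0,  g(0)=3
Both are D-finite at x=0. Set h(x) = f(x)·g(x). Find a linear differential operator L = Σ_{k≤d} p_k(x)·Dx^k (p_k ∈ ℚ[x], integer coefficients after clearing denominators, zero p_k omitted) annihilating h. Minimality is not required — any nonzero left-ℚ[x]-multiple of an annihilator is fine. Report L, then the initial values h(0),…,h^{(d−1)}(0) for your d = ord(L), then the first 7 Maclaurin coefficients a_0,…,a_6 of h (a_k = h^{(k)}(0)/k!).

f: a_k = 0, -8, 0, 64/3, 0, -256/15, 0, …
g: a_k = 3, 3, 9, 15, 33, 63, 129, …
Sym-product of L_f,L_g gives L₀ (≤ ord 2).
L = (-12 + 16·x + 32·x^2) + (2 + 8·x)·Dx + (-1 + x + 2·x^2)·Dx^2  (order 2).
h: a_k = 0, -24, -24, -8, -56, -616/5, -1176/5, …
ICs: h(0) = 0, h′(0) = -24.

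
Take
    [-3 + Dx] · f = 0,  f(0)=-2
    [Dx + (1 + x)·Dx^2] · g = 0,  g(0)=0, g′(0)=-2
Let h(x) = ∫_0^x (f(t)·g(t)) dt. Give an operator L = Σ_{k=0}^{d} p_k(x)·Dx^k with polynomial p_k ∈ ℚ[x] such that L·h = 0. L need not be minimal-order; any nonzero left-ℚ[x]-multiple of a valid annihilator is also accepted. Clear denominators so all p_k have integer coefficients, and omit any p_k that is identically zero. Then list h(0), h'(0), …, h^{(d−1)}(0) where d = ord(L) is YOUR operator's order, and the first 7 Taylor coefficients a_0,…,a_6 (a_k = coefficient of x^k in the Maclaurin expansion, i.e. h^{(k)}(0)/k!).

f: a_k = -2, -6, -9, -9, -27/4, -81/20, -81/40, …
g: a_k = 0, -2, 1, -2/3, 1/2, -2/5, 1/3, …
h₀=f·g: eliminate ⇒ L₀, order ≤ 1·2.
h=∫h₀ ⇒ L = L₀·Dx.
L = (6 + 9·x)·Dx + (-5 - 6·x)·Dx^2 + (1 + x)·Dx^3  (order 3).
h: a_k = 0, 0, 2, 10/3, 10/3, 12/5, 83/60, …
ICs: h(0) = 0, h′(0) = 0, h′′(0) = 4.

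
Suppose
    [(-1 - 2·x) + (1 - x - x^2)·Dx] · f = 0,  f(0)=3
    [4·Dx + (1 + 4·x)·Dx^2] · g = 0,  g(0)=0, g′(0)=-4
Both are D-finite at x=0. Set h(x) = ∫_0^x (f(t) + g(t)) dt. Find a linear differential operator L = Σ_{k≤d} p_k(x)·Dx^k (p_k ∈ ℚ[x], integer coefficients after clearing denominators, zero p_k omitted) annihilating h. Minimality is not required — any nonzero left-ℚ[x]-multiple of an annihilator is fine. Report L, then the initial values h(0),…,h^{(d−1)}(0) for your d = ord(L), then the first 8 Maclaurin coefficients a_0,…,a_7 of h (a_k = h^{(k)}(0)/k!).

L = (100 + 272·x + 392·x^2 + 144·x^3 + 96·x^4)·Dx^2 + (-7 + 96·x + 434·x^2 + 540·x^3 + 304·x^4 + 160·x^5)·Dx^3 + (-4 - 25·x - 28·x^2 + 46·x^3 + 73·x^4 + 76·x^5 + 32·x^6)·Dx^4  (order 4).
h: a_k = 0, 3, -1/2, 14/3, -37/12, 79/5, -452/15, 2165/21, …
ICs: h(0) = 0, h′(0) = 3, h′′(0) = -1, h′′′(0) = 28.

f: a_k = 3, 3, 6, 9, 15, 24, 39, 63, …
g: a_k = 0, -4, 8, -64/3, 64, -1024/5, 2048/3, -16384/7, …
Weyl lclm of L_f,L_g ⇒ L₀ (ord ≤ 3).
∫: right-multiply L₀ by Dx.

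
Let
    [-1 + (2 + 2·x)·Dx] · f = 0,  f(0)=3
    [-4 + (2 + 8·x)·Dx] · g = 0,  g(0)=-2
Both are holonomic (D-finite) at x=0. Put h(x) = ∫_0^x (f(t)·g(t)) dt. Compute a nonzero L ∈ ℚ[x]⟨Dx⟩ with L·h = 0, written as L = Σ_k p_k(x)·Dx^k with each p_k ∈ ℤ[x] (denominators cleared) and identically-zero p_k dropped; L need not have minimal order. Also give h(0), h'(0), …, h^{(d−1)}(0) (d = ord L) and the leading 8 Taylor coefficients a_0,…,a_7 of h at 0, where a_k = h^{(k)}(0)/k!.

f: a_k = 3, 3/2, -3/8, 3/16, -15/128, 21/256, -63/1024, 99/2048, …
g: a_k = -2, -4, 4, -8, 20, -56, 168, -528, …
Product ⇒ symmetric product L₀, ord ≤ 1.
Integrate: L := L₀·Dx.
L = (-5 - 8·x)·Dx + (2 + 10·x + 8·x^2)·Dx^2  (order 2).
h: a_k = 0, -6, -15/2, 9/4, -135/32, 2943/320, -5715/256, 210087/3584, …
ICs: h(0) = 0, h′(0) = -6.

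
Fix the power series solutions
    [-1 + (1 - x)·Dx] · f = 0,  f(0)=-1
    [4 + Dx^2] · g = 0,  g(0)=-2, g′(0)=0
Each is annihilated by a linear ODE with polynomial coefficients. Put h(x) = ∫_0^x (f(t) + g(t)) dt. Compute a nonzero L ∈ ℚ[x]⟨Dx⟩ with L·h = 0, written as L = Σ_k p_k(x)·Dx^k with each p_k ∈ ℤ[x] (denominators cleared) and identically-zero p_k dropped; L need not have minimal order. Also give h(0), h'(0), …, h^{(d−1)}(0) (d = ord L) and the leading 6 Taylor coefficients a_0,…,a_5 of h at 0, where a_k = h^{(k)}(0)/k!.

L = (20 - 16·x + 8·x^2)·Dx + (-12 + 28·x - 24·x^2 + 8·x^3)·Dx^2 + (5 - 4·x + 2·x^2)·Dx^3 + (-3 + 7·x - 6·x^2 + 2·x^3)·Dx^4  (order 4).
h: a_k = 0, -3, -1/2, 1, -1/4, -7/15, …
ICs: h(0) = 0, h′(0) = -3, h′′(0) = -1, h′′′(0) = 6.

f: a_k = -1, -1, -1, -1, -1, -1, …
g: a_k = -2, 0, 4, 0, -4/3, 0, …
f+g: L₀ = lclm(L_f,L_g), ord ≤ 1+2.
Integrate: L := L₀·Dx.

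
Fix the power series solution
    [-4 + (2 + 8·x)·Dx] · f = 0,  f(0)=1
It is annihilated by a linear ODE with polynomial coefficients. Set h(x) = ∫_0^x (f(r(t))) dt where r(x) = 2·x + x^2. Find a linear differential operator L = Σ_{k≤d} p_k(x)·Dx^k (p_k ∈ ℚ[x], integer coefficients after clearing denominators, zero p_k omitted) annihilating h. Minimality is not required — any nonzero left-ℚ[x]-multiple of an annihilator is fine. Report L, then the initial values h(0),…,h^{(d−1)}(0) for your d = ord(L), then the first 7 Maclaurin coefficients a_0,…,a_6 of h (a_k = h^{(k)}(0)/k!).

f: a_k = 1, 2, -2, 4, -10, 28, -84, …
L₀ from L_f via x↦r, Dx↦r'^{-1}Dx.
h=∫h₀ ⇒ L = L₀·Dx.
L = (-4 - 4·x)·Dx + (1 + 8·x + 4·x^2)·Dx^2  (order 2).
h: a_k = 0, 1, 2, -2, 6, -114/5, 100, …
ICs: h(0) = 0, h′(0) = 1.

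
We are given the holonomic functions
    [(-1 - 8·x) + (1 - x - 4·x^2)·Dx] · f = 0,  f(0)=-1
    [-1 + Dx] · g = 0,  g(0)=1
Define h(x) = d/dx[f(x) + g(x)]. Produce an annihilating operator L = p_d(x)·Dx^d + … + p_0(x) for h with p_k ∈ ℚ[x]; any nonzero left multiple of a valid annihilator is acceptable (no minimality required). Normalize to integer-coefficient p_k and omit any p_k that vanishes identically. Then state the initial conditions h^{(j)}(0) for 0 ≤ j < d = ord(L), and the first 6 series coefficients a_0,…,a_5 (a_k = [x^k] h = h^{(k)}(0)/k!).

f: a_k = -1, -1, -5, -9, -29, -65, …
g: a_k = 1, 1, 1/2, 1/6, 1/24, 1/120, …
h₀=f+g: left-lcm gives L₀, ord ≤ 2.
h₀' ⇒ L via d/dx closure of L₀.
L = (44 + 466·x + 544·x^2 + 1728·x^3 + 384·x^4) + (-53 - 474·x - 599·x^2 - 1584·x^3 + 80·x^4 + 128·x^5)·Dx + (9 + 8·x + 55·x^2 - 144·x^3 - 464·x^4 - 128·x^5)·Dx^2  (order 2).
h: a_k = 0, -9, -53/2, -695/6, -7799/24, -130319/120, …
ICs: h(0) = 0, h′(0) = -9.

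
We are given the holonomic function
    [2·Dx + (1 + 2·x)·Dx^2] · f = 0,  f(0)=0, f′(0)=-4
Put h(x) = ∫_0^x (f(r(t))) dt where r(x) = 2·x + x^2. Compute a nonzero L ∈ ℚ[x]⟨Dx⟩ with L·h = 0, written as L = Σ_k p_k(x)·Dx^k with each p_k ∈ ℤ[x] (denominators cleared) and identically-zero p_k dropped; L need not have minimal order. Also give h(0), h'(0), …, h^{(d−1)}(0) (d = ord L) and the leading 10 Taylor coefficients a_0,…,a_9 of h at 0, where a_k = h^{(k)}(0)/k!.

f: a_k = 0, -4, 4, -16/3, 8, -64/5, 64/3, -256/7, 64, -1024/9, …
L₀ from L_f via x↦r, Dx↦r'^{-1}Dx.
h=∫h₀ ⇒ L = L₀·Dx.
L = (3 + 4·x + 2·x^2)·Dx^2 + (1 + 5·x + 6·x^2 + 2·x^3)·Dx^3  (order 3).
h: a_k = 0, 0, -4, 4, -20/3, 68/5, -464/15, 528/7, -1352/7, 4616/9, …
ICs: h(0) = 0, h′(0) = 0, h′′(0) = -8.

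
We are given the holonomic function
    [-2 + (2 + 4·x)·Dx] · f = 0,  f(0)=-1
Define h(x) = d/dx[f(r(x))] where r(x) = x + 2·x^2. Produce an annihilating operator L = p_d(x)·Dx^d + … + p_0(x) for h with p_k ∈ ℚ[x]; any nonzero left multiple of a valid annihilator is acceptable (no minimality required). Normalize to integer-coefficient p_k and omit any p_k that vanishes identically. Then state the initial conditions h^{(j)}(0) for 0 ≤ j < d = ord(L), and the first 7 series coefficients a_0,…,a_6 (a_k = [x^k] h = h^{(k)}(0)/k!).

L = 3 + (-1 - 6·x - 12·x^2 - 16·x^3)·Dx  (order 1).
h: a_k = -1, -3, 9/2, -3/2, -75/8, 171/8, -147/16, …
ICs: h(0) = -1.

f: a_k = -1, -1, 1/2, -1/2, 5/8, -7/8, 21/16, …
L₀ from L_f via x↦r, Dx↦r'^{-1}Dx.
Differentiate: ansatz ord ≤ ord L₀ ⇒ L.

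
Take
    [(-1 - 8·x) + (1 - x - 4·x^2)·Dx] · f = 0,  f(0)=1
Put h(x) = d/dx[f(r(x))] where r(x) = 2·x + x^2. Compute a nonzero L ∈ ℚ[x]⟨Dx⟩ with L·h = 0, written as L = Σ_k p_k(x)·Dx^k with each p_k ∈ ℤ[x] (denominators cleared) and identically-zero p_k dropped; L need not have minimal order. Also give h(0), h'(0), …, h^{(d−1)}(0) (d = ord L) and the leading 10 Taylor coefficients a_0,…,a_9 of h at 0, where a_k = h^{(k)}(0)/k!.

f: a_k = 1, 1, 5, 9, 29, 65, 181, 441, 1165, 2929, …
f∘r: x↦r, Dx↦Dx/r' in L_f ⇒ L₀.
h=h₀': d/dx-closure on L₀ ⇒ L.
L = (21 + 150·x + 987·x^2 + 2192·x^3 + 2148·x^4 + 960·x^5 + 160·x^6) + (-1 - 15·x + 27·x^2 + 345·x^3 + 700·x^4 + 588·x^5 + 224·x^6 + 32·x^7)·Dx  (order 1).
h: a_k = 2, 42, 276, 2308, 15310, 104934, 676424, 4335016, 27167130, 168651170, …
ICs: h(0) = 2.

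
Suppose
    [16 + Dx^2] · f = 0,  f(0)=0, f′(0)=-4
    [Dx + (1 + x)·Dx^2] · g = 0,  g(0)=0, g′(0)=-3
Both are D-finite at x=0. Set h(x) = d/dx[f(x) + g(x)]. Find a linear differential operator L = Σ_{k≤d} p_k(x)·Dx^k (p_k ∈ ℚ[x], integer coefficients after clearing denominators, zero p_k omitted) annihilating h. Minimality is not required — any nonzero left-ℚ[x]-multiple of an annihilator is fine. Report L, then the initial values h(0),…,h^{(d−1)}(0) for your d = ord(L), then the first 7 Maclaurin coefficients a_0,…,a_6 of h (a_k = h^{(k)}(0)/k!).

L = (176 + 256·x + 128·x^2) + (144 + 400·x + 384·x^2 + 128·x^3)·Dx + (11 + 16·x + 8·x^2)·Dx^2 + (9 + 25·x + 24·x^2 + 8·x^3)·Dx^3  (order 3).
h: a_k = -7, 3, 29, 3, -137/3, 3, 889/45, …
ICs: h(0) = -7, h′(0) = 3, h′′(0) = 58.

f: a_k = 0, -4, 0, 32/3, 0, -128/15, 0, …
g: a_k = 0, -3, 3/2, -1, 3/4, -3/5, 1/2, …
Sum ⇒ L₀ = lclm(L_f,L_g) in ℚ(x)⟨Dx⟩.
Differentiate: ansatz ord ≤ ord L₀ ⇒ L.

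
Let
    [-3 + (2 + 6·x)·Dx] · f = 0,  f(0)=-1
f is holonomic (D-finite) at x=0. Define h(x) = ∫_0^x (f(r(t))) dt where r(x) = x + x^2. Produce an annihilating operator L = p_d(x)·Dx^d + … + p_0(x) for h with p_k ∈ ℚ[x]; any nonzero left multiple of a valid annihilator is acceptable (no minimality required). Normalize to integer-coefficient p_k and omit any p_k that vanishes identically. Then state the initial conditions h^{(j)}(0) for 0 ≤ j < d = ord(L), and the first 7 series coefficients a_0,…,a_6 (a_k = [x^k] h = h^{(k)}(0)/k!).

f: a_k = -1, -3/2, 9/8, -27/16, 405/128, -1701/256, 15309/1024, …
Substitute x→r, Dx→(1/r')Dx; clear ⇒ L₀.
h=∫₀ˣh₀: take L = L₀·Dx.
L = (-3 - 6·x)·Dx + (2 + 6·x + 6·x^2)·Dx^2  (order 2).
h: a_k = 0, -1, -3/4, -1/8, 9/64, -99/640, 81/512, …
ICs: h(0) = 0, h′(0) = -1.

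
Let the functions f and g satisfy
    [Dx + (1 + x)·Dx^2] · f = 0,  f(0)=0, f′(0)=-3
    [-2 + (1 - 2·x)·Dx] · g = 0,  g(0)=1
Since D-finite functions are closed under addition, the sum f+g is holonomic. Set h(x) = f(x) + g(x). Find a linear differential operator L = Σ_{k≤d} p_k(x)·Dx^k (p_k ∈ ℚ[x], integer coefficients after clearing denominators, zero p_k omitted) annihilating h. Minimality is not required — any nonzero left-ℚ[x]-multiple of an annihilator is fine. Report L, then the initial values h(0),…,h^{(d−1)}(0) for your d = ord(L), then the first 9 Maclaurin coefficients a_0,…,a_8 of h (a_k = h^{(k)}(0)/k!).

L = (-32 - 8·x)·Dx + (-22 - 56·x - 16·x^2)·Dx^2 + (5 - 3·x - 12·x^2 - 4·x^3)·Dx^3  (order 3).
h: a_k = 1, -1, 11/2, 7, 67/4, 157/5, 129/2, 893/7, 2051/8, …
ICs: h(0) = 1, h′(0) = -1, h′′(0) = 11.

f: a_k = 0, -3, 3/2, -1, 3/4, -3/5, 1/2, -3/7, 3/8, …
g: a_k = 1, 2, 4, 8, 16, 32, 64, 128, 256, …
Weyl lclm of L_f,L_g ⇒ L₀ (ord ≤ 3).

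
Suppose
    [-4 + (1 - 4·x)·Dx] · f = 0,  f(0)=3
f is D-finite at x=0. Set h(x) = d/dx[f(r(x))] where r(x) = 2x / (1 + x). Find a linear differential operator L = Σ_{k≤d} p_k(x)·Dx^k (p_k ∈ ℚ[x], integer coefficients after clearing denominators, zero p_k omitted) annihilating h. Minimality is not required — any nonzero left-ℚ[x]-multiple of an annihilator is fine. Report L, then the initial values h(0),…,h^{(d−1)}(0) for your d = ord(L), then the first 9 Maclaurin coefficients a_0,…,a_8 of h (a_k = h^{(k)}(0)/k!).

L = 14 + (-1 + 7·x)·Dx  (order 1).
h: a_k = 24, 336, 3528, 32928, 288120, 2420208, 19765032, 158120256, 1245197016, …
ICs: h(0) = 24.

f: a_k = 3, 12, 48, 192, 768, 3072, 12288, 49152, 196608, …
f∘r: x↦r, Dx↦Dx/r' in L_f ⇒ L₀.
h=h₀': d/dx-closure on L₀ ⇒ L.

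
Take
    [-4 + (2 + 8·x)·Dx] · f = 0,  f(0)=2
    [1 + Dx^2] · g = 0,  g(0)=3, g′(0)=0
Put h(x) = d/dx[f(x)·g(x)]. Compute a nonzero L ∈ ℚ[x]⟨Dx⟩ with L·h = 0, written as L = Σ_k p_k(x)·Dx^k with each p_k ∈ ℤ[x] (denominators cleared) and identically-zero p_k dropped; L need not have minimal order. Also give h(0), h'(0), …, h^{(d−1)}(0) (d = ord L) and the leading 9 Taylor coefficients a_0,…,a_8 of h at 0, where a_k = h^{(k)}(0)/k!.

L = (-7 + 336·x + 736·x^2 + 256·x^3 + 256·x^4) + (44 + 144·x - 192·x^2 - 256·x^3)·Dx + (13 + 112·x + 288·x^2 + 256·x^3 + 256·x^4)·Dx^2  (order 2).
h: a_k = 12, -30, 54, -215, 1565/2, -56941/20, 630413/60, -32917807/840, 165059667/1120, …
ICs: h(0) = 12, h′(0) = -30.

f: a_k = 2, 4, -4, 8, -20, 56, -168, 528, -1716, …
g: a_k = 3, 0, -3/2, 0, 1/8, 0, -1/240, 0, 1/13440, …
Sym-product of L_f,L_g gives L₀ (≤ ord 2).
Derive L from L₀ (diff closure).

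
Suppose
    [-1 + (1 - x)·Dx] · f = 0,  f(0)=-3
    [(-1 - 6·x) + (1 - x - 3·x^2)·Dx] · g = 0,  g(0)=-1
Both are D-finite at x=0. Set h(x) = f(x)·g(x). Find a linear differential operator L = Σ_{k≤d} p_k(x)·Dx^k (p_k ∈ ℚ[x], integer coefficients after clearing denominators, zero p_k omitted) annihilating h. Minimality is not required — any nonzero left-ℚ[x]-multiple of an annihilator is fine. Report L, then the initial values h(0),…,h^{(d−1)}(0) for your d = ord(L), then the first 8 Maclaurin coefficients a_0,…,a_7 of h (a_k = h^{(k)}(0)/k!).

f: a_k = -3, -3, -3, -3, -3, -3, -3, -3, …
g: a_k = -1, -1, -4, -7, -19, -40, -97, -217, …
L₀ := L_f ⊗_s L_g (sym. prod.), ord ≤ 1.
L = (-2 - 4·x + 9·x^2) + (1 - 2·x - 2·x^2 + 3·x^3)·Dx  (order 1).
h: a_k = 3, 6, 18, 39, 96, 216, 507, 1158, …
ICs: h(0) = 3.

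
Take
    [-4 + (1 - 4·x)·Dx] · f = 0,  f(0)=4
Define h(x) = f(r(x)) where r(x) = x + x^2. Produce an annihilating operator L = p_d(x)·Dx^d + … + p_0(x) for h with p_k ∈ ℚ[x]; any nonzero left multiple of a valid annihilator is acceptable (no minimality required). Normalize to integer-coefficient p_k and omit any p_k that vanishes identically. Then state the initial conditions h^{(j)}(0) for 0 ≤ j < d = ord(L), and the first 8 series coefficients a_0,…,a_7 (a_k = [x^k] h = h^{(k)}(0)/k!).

L = (4 + 8·x) + (-1 + 4·x + 4·x^2)·Dx  (order 1).
h: a_k = 4, 16, 80, 384, 1856, 8960, 43264, 208896, …
ICs: h(0) = 4.

f: a_k = 4, 16, 64, 256, 1024, 4096, 16384, 65536, …
h₀=f(r): pull back L_f along r ⇒ L₀.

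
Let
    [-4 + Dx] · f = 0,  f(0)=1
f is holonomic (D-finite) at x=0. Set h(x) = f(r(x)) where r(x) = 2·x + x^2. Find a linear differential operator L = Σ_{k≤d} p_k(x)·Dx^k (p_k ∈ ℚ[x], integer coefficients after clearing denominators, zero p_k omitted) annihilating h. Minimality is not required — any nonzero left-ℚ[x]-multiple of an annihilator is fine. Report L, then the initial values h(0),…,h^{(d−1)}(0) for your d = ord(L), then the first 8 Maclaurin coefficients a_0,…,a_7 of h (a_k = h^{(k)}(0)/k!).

L = (-8 - 8·x) + Dx  (order 1).
h: a_k = 1, 8, 36, 352/3, 920/3, 3392/5, 59104/45, 717056/315, …
ICs: h(0) = 1.

f: a_k = 1, 4, 8, 32/3, 32/3, 128/15, 256/45, 1024/315, …
L₀ from L_f via x↦r, Dx↦r'^{-1}Dx.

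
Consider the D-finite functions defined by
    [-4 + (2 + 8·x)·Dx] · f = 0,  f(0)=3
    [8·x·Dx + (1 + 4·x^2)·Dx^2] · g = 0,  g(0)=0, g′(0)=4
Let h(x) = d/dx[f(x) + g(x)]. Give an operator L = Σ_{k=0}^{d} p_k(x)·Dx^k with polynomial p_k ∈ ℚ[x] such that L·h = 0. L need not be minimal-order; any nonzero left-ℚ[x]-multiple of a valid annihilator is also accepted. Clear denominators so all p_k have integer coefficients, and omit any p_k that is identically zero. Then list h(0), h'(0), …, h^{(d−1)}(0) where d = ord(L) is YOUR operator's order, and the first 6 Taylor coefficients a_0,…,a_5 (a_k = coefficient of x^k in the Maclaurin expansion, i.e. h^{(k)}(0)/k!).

L = (-8 - 80·x + 96·x^2 + 192·x^3) + (-10 - 32·x - 64·x^2 + 384·x^3 + 672·x^4)·Dx + (-1 + 24·x^2 + 48·x^3 + 112·x^4 + 192·x^5)·Dx^2  (order 2).
h: a_k = 10, -12, 20, -120, 484, -1512, …
ICs: h(0) = 10, h′(0) = -12.

f: a_k = 3, 6, -6, 12, -30, 84, …
g: a_k = 0, 4, 0, -16/3, 0, 64/5, …
Weyl lclm of L_f,L_g ⇒ L₀ (ord ≤ 3).
Differentiate: ansatz ord ≤ ord L₀ ⇒ L.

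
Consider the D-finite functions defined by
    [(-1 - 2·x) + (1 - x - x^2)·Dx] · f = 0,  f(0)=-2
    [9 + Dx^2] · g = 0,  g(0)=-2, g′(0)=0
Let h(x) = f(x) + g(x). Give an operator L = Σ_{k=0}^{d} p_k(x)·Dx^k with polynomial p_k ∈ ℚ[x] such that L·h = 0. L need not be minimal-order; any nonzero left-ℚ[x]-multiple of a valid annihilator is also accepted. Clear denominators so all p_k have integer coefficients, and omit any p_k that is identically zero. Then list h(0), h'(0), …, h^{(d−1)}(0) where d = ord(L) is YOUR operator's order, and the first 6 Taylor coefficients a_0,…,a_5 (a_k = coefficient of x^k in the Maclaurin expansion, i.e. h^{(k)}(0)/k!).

f: a_k = -2, -2, -4, -6, -10, -16, …
g: a_k = -2, 0, 9, 0, -27/4, 0, …
f+g: L₀ = lclm(L_f,L_g), ord ≤ 1+2.
L = (243 + 432·x - 81·x^2 + 216·x^3 + 405·x^4 + 162·x^5) + (-117 + 225·x + 36·x^2 - 297·x^3 + 54·x^4 + 243·x^5 + 81·x^6)·Dx + (27 + 48·x - 9·x^2 + 24·x^3 + 45·x^4 + 18·x^5)·Dx^2 + (-13 + 25·x + 4·x^2 - 33·x^3 + 6·x^4 + 27·x^5 + 9·x^6)·Dx^3  (order 3).
h: a_k = -4, -2, 5, -6, -67/4, -16, …
ICs: h(0) = -4, h′(0) = -2, h′′(0) = 10.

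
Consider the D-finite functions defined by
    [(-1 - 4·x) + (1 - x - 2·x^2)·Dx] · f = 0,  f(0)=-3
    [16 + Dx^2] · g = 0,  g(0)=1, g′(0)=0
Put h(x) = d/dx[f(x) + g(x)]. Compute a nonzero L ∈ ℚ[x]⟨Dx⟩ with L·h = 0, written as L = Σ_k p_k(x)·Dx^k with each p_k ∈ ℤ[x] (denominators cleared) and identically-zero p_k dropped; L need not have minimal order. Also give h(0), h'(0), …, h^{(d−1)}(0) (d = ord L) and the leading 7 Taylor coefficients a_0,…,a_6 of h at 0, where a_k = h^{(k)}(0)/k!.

f: a_k = -3, -3, -9, -15, -33, -63, -129, …
g: a_k = 1, 0, -8, 0, 32/3, 0, -256/45, …
L₀ := lclm(L_f,L_g); ord L₀ ≤ 1+2.
Differentiate: ansatz ord ≤ ord L₀ ⇒ L.
L = (2880 + 9600·x + 20736·x^2 + 7680·x^3 + 15360·x^4 + 18432·x^5 + 12288·x^6) + (-368 - 1040·x + 2400·x^2 + 2048·x^3 - 2560·x^4 + 1536·x^5 + 7168·x^6 + 4096·x^7)·Dx + (180 + 600·x + 1296·x^2 + 480·x^3 + 960·x^4 + 1152·x^5 + 768·x^6)·Dx^2 + (-23 - 65·x + 150·x^2 + 128·x^3 - 160·x^4 + 96·x^5 + 448·x^6 + 256·x^7)·Dx^3  (order 3).
h: a_k = -3, -34, -45, -268/3, -315, -12122/15, -1785, …
ICs: h(0) = -3, h′(0) = -34, h′′(0) = -90.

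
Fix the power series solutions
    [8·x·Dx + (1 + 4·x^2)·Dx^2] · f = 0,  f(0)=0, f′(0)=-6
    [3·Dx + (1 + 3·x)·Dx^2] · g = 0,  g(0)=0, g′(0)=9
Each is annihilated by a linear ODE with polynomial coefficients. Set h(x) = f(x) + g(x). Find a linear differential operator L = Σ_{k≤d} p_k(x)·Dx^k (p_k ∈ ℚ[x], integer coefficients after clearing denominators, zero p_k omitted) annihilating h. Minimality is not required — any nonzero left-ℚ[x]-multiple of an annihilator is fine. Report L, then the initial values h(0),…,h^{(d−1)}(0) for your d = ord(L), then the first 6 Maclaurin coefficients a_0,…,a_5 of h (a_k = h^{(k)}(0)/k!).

f: a_k = 0, -6, 0, 8, 0, -96/5, …
g: a_k = 0, 9, -27/2, 27, -243/4, 729/5, …
Sum ⇒ L₀ = lclm(L_f,L_g) in ℚ(x)⟨Dx⟩.
L = (-24 - 216·x + 288·x^2 + 288·x^3)·Dx + (-26 - 48·x - 120·x^2 + 576·x^3 + 576·x^4)·Dx^2 + (-3 - x + 24·x^2 + 32·x^3 + 144·x^4 + 144·x^5)·Dx^3  (order 3).
h: a_k = 0, 3, -27/2, 35, -243/4, 633/5, …
ICs: h(0) = 0, h′(0) = 3, h′′(0) = -27.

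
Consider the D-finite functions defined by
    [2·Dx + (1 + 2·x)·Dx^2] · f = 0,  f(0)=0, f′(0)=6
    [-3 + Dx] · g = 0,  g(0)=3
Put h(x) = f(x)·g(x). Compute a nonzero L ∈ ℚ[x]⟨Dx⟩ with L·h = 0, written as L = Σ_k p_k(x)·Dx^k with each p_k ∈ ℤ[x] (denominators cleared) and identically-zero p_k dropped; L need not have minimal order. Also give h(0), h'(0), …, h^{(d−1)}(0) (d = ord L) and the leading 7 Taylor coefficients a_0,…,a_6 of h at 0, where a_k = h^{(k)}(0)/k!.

f: a_k = 0, 6, -6, 8, -12, 96/5, -32, …
g: a_k = 3, 9, 27/2, 27/2, 81/8, 243/40, 243/80, …
Sym-product of L_f,L_g gives L₀ (≤ ord 2).
L = (3 + 18·x) + (-4 - 12·x)·Dx + (1 + 2·x)·Dx^2  (order 2).
h: a_k = 0, 18, 36, 51, 36, 747/20, -3/2, …
ICs: h(0) = 0, h′(0) = 18.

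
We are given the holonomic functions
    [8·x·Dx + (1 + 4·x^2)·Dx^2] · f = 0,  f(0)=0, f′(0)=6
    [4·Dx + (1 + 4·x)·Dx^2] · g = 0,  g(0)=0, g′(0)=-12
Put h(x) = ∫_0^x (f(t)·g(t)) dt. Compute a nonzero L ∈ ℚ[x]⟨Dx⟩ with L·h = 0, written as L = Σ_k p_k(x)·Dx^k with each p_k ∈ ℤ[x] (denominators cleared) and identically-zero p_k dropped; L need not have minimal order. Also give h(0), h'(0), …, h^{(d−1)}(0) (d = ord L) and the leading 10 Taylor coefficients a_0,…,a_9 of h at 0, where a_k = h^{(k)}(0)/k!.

f: a_k = 0, 6, 0, -8, 0, 96/5, 0, -384/7, 0, 512/3, …
g: a_k = 0, -12, 24, -64, 192, -3072/5, 2048, -49152/7, 24576, -262144/3, …
Product ⇒ symmetric product L₀, ord ≤ 4.
Integrate: L := L₀·Dx.
L = (96 + 640·x + 1408·x^2 + 7680·x^3 + 15360·x^4 + 26624·x^5 + 8192·x^7)·Dx^2 + (24 + 320·x + 2656·x^2 + 9728·x^3 + 28160·x^4 + 47616·x^5 + 71680·x^6 + 6144·x^7 + 28672·x^8)·Dx^3 + (12 + 104·x + 672·x^2 + 2976·x^3 + 8256·x^4 + 18048·x^5 + 24576·x^6 + 35328·x^7 + 6144·x^8 + 16384·x^9)·Dx^4 + (1 + 12·x + 68·x^2 + 256·x^3 + 696·x^4 + 1536·x^5 + 2688·x^6 + 3072·x^7 + 4224·x^8 + 1024·x^9 + 2048·x^10)·Dx^5  (order 5).
h: a_k = 0, 0, 0, -24, 36, -288/5, 160, -2432/5, 7008/5, -20992/5, …
ICs: h(0) = 0, h′(0) = 0, h′′(0) = 0, h′′′(0) = -144, h′′′′(0) = 864.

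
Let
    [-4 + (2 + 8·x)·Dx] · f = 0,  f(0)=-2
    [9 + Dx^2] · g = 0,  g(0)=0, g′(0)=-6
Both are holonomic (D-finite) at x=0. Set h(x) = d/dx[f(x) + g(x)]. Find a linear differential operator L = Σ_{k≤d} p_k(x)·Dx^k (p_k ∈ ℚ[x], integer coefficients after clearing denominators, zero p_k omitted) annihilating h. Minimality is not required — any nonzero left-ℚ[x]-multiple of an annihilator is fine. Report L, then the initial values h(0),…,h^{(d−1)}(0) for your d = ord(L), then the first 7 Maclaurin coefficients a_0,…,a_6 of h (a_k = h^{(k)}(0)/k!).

L = (-414 - 432·x - 864·x^2) + (-63 - 468·x - 1296·x^2 - 1728·x^3)·Dx + (-46 - 48·x - 96·x^2)·Dx^2 + (-7 - 52·x - 144·x^2 - 192·x^3)·Dx^3  (order 3).
h: a_k = -10, 8, 3, 80, -1201/4, 1008, -147597/40, …
ICs: h(0) = -10, h′(0) = 8, h′′(0) = 6.

f: a_k = -2, -4, 4, -8, 20, -56, 168, …
g: a_k = 0, -6, 0, 9, 0, -81/20, 0, …
f+g: L₀ = lclm(L_f,L_g), ord ≤ 1+2.
h=h₀': d/dx-closure on L₀ ⇒ L.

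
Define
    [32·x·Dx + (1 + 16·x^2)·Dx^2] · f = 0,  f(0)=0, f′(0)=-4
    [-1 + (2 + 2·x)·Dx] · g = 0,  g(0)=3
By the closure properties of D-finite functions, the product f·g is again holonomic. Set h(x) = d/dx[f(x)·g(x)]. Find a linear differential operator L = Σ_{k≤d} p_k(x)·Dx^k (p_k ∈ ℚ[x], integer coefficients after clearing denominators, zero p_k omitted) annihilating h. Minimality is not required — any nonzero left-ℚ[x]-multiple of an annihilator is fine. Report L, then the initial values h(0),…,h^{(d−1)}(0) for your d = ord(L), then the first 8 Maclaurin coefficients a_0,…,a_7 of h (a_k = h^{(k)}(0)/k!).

f: a_k = 0, -4, 0, 64/3, 0, -1024/5, 0, 16384/7, …
g: a_k = 3, 3/2, -3/8, 3/16, -15/128, 21/256, -63/1024, 99/2048, …
Sym-product of L_f,L_g gives L₀ (≤ ord 2).
h=h₀': d/dx-closure on L₀ ⇒ L.
L = (125 + 640·x - 5728·x^2 - 6144·x^3 - 768·x^4) + (268 + 1164·x - 10368·x^2 - 29696·x^3 - 21504·x^4 - 3072·x^5)·Dx + (12 - 232·x - 372·x^2 - 4096·x^3 - 9088·x^4 - 6144·x^5 - 1024·x^6)·Dx^2  (order 2).
h: a_k = -12, -12, 393/2, 125, -99509/32, -291387/160, 63582493/1280, 62254327/2240, …
ICs: h(0) = -12, h′(0) = -12.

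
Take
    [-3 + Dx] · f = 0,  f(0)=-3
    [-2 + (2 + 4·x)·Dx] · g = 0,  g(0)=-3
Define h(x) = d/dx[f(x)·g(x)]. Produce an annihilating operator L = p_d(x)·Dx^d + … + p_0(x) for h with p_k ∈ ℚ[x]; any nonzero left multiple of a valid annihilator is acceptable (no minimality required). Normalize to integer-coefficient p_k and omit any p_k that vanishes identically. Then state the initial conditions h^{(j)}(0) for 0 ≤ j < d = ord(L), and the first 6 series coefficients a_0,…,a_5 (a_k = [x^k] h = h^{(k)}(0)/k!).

L = (7 + 24·x + 18·x^2) + (-2 - 7·x - 6·x^2)·Dx  (order 1).
h: a_k = 36, 126, 216, 234, 198, 567/5, …
ICs: h(0) = 36.

f: a_k = -3, -9, -27/2, -27/2, -81/8, -243/40, …
g: a_k = -3, -3, 3/2, -3/2, 15/8, -21/8, …
h₀=f·g: eliminate ⇒ L₀, order ≤ 1·1.
Differentiate: ansatz ord ≤ ord L₀ ⇒ L.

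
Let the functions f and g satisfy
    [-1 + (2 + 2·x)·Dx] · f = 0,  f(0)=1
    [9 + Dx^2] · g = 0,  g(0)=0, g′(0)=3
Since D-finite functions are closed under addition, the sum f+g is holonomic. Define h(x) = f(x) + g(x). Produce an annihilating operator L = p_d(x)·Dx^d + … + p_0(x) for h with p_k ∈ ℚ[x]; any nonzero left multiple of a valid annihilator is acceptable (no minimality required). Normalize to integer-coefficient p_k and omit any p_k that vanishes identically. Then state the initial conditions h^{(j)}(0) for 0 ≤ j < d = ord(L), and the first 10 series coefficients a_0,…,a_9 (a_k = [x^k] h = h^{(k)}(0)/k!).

f: a_k = 1, 1/2, -1/8, 1/16, -5/128, 7/256, -21/1024, 33/2048, -429/32768, 715/65536, …
g: a_k = 0, 3, 0, -9/2, 0, 81/40, 0, -243/560, 0, 243/4480, …
Sum ⇒ L₀ = lclm(L_f,L_g) in ℚ(x)⟨Dx⟩.
L = (-351 - 648·x - 324·x^2) + (630 + 1926·x + 1944·x^2 + 648·x^3)·Dx + (-39 - 72·x - 36·x^2)·Dx^2 + (70 + 214·x + 216·x^2 + 72·x^3)·Dx^3  (order 3).
h: a_k = 1, 7/2, -1/8, -71/16, -5/128, 2627/1280, -21/1024, -29949/71680, -429/32768, 149441/2293760, …
ICs: h(0) = 1, h′(0) = 7/2, h′′(0) = -1/4.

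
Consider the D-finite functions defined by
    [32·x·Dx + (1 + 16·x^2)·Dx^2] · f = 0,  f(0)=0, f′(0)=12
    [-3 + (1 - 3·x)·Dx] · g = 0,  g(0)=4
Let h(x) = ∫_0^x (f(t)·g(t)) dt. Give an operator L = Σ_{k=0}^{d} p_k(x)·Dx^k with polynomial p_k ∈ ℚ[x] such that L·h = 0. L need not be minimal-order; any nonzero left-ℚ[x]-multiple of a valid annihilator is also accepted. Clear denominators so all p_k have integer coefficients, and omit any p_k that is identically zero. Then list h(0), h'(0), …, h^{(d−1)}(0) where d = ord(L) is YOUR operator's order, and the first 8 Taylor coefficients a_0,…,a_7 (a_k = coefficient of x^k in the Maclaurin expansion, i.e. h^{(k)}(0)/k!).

f: a_k = 0, 12, 0, -64, 0, 3072/5, 0, -49152/7, …
g: a_k = 4, 12, 36, 108, 324, 972, 2916, 8748, …
Product ⇒ symmetric product L₀, ord ≤ 2.
h=∫₀ˣh₀: take L = L₀·Dx.
L = 96·x·Dx + (6 - 32·x + 192·x^2)·Dx^2 + (-1 + 3·x - 16·x^2 + 48·x^3)·Dx^3  (order 3).
h: a_k = 0, 0, 24, 48, 44, 528/5, 3368/5, 60624/35, …
ICs: h(0) = 0, h′(0) = 0, h′′(0) = 48.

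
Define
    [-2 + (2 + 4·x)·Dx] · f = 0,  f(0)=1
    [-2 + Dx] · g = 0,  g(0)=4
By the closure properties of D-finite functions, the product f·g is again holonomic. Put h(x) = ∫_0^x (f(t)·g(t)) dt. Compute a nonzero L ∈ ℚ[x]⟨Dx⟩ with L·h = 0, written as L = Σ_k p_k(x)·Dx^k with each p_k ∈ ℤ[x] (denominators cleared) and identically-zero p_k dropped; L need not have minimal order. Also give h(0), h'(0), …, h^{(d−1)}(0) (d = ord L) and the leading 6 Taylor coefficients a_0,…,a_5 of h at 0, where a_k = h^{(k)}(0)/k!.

L = (-3 - 4·x)·Dx + (1 + 2·x)·Dx^2  (order 2).
h: a_k = 0, 4, 6, 14/3, 17/6, 11/10, …
ICs: h(0) = 0, h′(0) = 4.

f: a_k = 1, 1, -1/2, 1/2, -5/8, 7/8, …
g: a_k = 4, 8, 8, 16/3, 8/3, 16/15, …
h₀=f·g: eliminate ⇒ L₀, order ≤ 1·1.
h=∫₀ˣh₀: take L = L₀·Dx.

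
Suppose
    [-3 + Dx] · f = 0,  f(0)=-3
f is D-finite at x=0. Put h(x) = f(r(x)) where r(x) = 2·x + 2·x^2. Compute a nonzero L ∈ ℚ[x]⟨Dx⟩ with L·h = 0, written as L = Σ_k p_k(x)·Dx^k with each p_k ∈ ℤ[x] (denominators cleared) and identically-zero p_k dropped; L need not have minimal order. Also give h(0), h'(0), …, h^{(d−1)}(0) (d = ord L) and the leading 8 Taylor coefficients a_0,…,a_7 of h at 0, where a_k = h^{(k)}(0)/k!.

f: a_k = -3, -9, -27/2, -27/2, -81/8, -243/40, -243/80, -729/560, …
Change of var in L_f (x↦r) gives L₀.
L = (-6 - 12·x) + Dx  (order 1).
h: a_k = -3, -18, -72, -216, -540, -5832/5, -11232/5, -137376/35, …
ICs: h(0) = -3.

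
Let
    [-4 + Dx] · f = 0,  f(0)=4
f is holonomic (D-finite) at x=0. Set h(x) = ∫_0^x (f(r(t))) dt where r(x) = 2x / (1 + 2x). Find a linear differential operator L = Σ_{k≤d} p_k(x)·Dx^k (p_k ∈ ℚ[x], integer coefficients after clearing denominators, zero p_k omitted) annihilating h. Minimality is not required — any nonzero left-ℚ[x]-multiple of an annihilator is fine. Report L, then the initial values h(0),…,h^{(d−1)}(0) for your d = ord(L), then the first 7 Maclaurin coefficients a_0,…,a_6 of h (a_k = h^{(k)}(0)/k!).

f: a_k = 4, 16, 32, 128/3, 128/3, 512/15, 1024/45, …
L₀ from L_f via x↦r, Dx↦r'^{-1}Dx.
h=∫₀ˣh₀: take L = L₀·Dx.
L = -8·Dx + (1 + 4·x + 4·x^2)·Dx^2  (order 2).
h: a_k = 0, 4, 16, 64/3, -32/3, -256/15, 1792/45, …
ICs: h(0) = 0, h′(0) = 4.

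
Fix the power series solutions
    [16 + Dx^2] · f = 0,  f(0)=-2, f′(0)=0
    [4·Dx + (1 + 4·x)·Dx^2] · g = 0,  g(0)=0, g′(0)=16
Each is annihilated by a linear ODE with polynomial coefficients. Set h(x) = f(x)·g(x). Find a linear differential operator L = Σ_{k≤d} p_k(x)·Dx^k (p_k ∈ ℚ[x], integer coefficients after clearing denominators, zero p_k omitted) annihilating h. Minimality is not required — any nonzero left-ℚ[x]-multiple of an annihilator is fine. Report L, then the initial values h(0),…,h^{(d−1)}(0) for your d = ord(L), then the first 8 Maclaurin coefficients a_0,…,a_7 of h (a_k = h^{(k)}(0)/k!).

f: a_k = -2, 0, 16, 0, -64/3, 0, 512/45, 0, …
g: a_k = 0, 16, -32, 256/3, -256, 4096/5, -8192/3, 65536/7, …
h₀=f·g: eliminate ⇒ L₀, order ≤ 2·2.
L = (-768 + 6144·x + 77824·x^2 + 262144·x^3 + 262144·x^4) + (256 + 5120·x + 24576·x^2 + 32768·x^3)·Dx + (1280·x + 10752·x^2 + 32768·x^3 + 32768·x^4)·Dx^2 + (16 + 320·x + 1536·x^2 + 2048·x^3)·Dx^3 + (3 + 56·x + 368·x^2 + 1024·x^3 + 1024·x^4)·Dx^4  (order 4).
h: a_k = 0, -32, 64, 256/3, 0, -3072/5, 2048, -253952/35, …
ICs: h(0) = 0, h′(0) = -32, h′′(0) = 128, h′′′(0) = 512.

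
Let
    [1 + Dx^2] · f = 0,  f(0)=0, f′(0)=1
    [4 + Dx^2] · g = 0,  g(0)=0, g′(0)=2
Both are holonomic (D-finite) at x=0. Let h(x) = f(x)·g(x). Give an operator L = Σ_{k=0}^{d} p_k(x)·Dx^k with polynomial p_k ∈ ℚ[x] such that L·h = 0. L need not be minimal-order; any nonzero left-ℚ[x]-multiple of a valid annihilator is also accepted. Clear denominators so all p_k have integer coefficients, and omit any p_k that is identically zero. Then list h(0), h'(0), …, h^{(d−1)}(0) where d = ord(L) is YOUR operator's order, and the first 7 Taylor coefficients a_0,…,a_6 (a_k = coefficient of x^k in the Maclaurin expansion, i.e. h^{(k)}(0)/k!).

L = 9 + 10·Dx^2 + Dx^4  (order 4).
h: a_k = 0, 0, 2, 0, -5/3, 0, 91/180, …
ICs: h(0) = 0, h′(0) = 0, h′′(0) = 4, h′′′(0) = 0.

f: a_k = 0, 1, 0, -1/6, 0, 1/120, 0, …
g: a_k = 0, 2, 0, -4/3, 0, 4/15, 0, …
h₀=f·g: eliminate ⇒ L₀, order ≤ 2·2.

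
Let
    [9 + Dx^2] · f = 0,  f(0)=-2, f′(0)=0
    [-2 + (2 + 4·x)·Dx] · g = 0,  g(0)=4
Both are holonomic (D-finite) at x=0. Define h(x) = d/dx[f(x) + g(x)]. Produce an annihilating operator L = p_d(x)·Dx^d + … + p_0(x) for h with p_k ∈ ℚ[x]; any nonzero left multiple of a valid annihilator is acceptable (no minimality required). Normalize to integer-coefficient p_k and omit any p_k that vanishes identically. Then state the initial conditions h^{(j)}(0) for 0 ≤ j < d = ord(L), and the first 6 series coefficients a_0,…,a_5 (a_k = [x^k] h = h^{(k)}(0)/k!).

f: a_k = -2, 0, 9, 0, -27/4, 0, …
g: a_k = 4, 4, -2, 2, -5/2, 7/2, …
L₀ := lclm(L_f,L_g); ord L₀ ≤ 2+1.
h=h₀': d/dx-closure on L₀ ⇒ L.
L = (-18 - 27·x - 27·x^2) + (-9 - 45·x - 81·x^2 - 54·x^3)·Dx + (-2 - 3·x - 3·x^2)·Dx^2 + (-1 - 5·x - 9·x^2 - 6·x^3)·Dx^3  (order 3).
h: a_k = 4, 14, 6, -37, 35/2, -387/20, …
ICs: h(0) = 4, h′(0) = 14, h′′(0) = 12.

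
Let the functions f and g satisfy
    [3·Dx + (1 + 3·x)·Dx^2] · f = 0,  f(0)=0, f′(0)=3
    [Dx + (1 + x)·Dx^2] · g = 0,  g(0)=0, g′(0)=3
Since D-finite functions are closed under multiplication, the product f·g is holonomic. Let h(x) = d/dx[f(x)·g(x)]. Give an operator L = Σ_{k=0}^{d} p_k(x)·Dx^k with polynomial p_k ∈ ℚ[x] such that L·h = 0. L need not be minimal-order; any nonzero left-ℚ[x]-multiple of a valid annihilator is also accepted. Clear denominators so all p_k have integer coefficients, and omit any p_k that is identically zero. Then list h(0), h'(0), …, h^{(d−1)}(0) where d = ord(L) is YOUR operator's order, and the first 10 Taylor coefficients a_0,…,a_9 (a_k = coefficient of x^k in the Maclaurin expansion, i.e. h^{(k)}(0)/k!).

L = (30 + 72·x + 54·x^2) + (76 + 354·x + 540·x^2 + 270·x^3)·Dx + (29 + 200·x + 486·x^2 + 504·x^3 + 189·x^4)·Dx^2 + (2 + 19·x + 68·x^2 + 114·x^3 + 90·x^4 + 27·x^5)·Dx^3  (order 3).
h: a_k = 0, 18, -54, 147, -405, 11421/10, -16401/5, 133533/14, -1957203/70, 11536799/140, …
ICs: h(0) = 0, h′(0) = 18, h′′(0) = -108.

f: a_k = 0, 3, -9/2, 9, -81/4, 243/5, -243/2, 2187/7, -6561/8, 2187, …
g: a_k = 0, 3, -3/2, 1, -3/4, 3/5, -1/2, 3/7, -3/8, 1/3, …
Product ⇒ symmetric product L₀, ord ≤ 4.
h₀' ⇒ L via d/dx closure of L₀.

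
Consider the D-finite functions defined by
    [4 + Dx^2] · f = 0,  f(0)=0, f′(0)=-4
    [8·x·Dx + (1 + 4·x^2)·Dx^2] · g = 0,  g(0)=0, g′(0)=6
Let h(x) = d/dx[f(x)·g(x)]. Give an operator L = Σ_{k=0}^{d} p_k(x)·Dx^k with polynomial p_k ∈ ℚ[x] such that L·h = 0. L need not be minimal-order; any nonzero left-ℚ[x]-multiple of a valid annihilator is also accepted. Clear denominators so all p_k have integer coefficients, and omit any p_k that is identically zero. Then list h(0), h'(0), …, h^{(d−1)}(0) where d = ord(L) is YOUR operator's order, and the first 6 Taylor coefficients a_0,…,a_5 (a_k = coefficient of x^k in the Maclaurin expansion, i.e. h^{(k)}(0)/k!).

L = (880 + 9408·x^2 + 59008·x^4 + 49152·x^6 + 24576·x^8 + 16384·x^10 + 32768·x^12) + (544·x + 9088·x^3 + 35840·x^5 + 40960·x^7 + 40960·x^9 + 32768·x^11)·Dx + (240 + 2720·x^2 + 17088·x^4 + 18944·x^6 + 16384·x^8 + 16384·x^10 + 16384·x^12)·Dx^2 + (136·x + 2272·x^3 + 8960·x^5 + 10240·x^7 + 10240·x^9 + 8192·x^11)·Dx^3 + (5 + 92·x^2 + 584·x^4 + 1664·x^6 + 2560·x^8 + 3072·x^10 + 2048·x^12)·Dx^4  (order 4).
h: a_k = 0, -48, 0, 192, 0, -608, …
ICs: h(0) = 0, h′(0) = -48, h′′(0) = 0, h′′′(0) = 1152.

f: a_k = 0, -4, 0, 8/3, 0, -8/15, …
g: a_k = 0, 6, 0, -8, 0, 96/5, …
L₀ := L_f ⊗_s L_g (sym. prod.), ord ≤ 4.
h=h₀': d/dx-closure on L₀ ⇒ L.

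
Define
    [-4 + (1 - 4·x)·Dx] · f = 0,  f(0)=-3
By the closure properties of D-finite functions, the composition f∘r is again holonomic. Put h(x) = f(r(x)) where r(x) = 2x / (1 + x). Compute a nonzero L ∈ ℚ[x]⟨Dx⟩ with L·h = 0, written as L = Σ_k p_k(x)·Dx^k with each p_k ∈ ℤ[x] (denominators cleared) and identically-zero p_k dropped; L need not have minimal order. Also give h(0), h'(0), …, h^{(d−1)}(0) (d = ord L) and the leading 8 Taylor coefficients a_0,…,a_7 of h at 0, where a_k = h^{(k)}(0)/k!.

L = 8 + (-1 + 6·x + 7·x^2)·Dx  (order 1).
h: a_k = -3, -24, -168, -1176, -8232, -57624, -403368, -2823576, …
ICs: h(0) = -3.

f: a_k = -3, -12, -48, -192, -768, -3072, -12288, -49152, …
h₀=f(r): pull back L_f along r ⇒ L₀.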